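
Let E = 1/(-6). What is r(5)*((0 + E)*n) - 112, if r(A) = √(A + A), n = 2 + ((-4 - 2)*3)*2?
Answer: -112 + 17*√10/3 ≈ -94.080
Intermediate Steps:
E = -⅙ ≈ -0.16667
n = -34 (n = 2 - 6*3*2 = 2 - 18*2 = 2 - 36 = -34)
r(A) = √2*√A (r(A) = √(2*A) = √2*√A)
r(5)*((0 + E)*n) - 112 = (√2*√5)*((0 - ⅙)*(-34)) - 112 = √10*(-⅙*(-34)) - 112 = √10*(17/3) - 112 = 17*√10/3 - 112 = -112 + 17*√10/3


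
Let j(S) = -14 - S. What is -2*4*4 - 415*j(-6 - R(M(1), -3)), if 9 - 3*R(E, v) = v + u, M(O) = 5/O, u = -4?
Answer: 3224/3 ≈ 1074.7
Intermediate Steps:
R(E, v) = 13/3 - v/3 (R(E, v) = 3 - (v - 4)/3 = 3 - (-4 + v)/3 = 3 + (4/3 - v/3) = 13/3 - v/3)
-2*4*4 - 415*j(-6 - R(M(1), -3)) = -2*4*4 - 415*(-14 - (-6 - (13/3 - ⅓*(-3)))) = -8*4 - 415*(-14 - (-6 - (13/3 + 1))) = -32 - 415*(-14 - (-6 - 1*16/3)) = -32 - 415*(-14 - (-6 - 16/3)) = -32 - 415*(-14 - 1*(-34/3)) = -32 - 415*(-14 + 34/3) = -32 - 415*(-8/3) = -32 + 3320/3 = 3224/3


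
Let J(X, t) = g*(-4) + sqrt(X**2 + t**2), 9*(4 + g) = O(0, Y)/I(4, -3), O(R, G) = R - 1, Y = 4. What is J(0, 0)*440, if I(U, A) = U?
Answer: 63800/9 ≈ 7088.9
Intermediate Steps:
O(R, G) = -1 + R
g = -145/36 (g = -4 + ((-1 + 0)/4)/9 = -4 + (-1*1/4)/9 = -4 + (1/9)*(-1/4) = -4 - 1/36 = -145/36 ≈ -4.0278)
J(X, t) = 145/9 + sqrt(X**2 + t**2) (J(X, t) = -145/36*(-4) + sqrt(X**2 + t**2) = 145/9 + sqrt(X**2 + t**2))
J(0, 0)*440 = (145/9 + sqrt(0**2 + 0**2))*440 = (145/9 + sqrt(0 + 0))*440 = (145/9 + sqrt(0))*440 = (145/9 + 0)*440 = (145/9)*440 = 63800/9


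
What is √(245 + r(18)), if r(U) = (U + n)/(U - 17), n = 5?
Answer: 2*√67 ≈ 16.371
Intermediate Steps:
r(U) = (5 + U)/(-17 + U) (r(U) = (U + 5)/(U - 17) = (5 + U)/(-17 + U))
√(245 + r(18)) = √(245 + (5 + 18)/(-17 + 18)) = √(245 + 23/1) = √(245 + 1*23) = √(245 + 23) = √268 = 2*√67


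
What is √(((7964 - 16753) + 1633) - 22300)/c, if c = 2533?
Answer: 4*I*√1841/2533 ≈ 0.067757*I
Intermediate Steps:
√(((7964 - 16753) + 1633) - 22300)/c = √(((7964 - 16753) + 1633) - 22300)/2533 = √((-8789 + 1633) - 22300)*(1/2533) = √(-7156 - 22300)*(1/2533) = √(-29456)*(1/2533) = (4*I*√1841)*(1/2533) = 4*I*√1841/2533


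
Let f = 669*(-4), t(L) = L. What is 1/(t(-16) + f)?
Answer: -1/2692 ≈ -0.00037147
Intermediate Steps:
f = -2676
1/(t(-16) + f) = 1/(-16 - 2676) = 1/(-2692) = -1/2692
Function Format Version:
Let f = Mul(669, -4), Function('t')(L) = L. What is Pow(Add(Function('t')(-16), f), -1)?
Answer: Rational(-1, 2692) ≈ -0.00037147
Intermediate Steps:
f = -2676
Pow(Add(Function('t')(-16), f), -1) = Pow(Add(-16, -2676), -1) = Pow(-2692, -1) = Rational(-1, 2692)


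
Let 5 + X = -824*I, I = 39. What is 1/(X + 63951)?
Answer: 1/31810 ≈ 3.1437e-5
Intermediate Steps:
X = -32141 (X = -5 - 824*39 = -5 - 32136 = -32141)
1/(X + 63951) = 1/(-32141 + 63951) = 1/31810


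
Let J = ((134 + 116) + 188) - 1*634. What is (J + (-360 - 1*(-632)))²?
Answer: 5776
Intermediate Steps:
J = -196 (J = (250 + 188) - 634 = 438 - 634 = -196)
(J + (-360 - 1*(-632)))² = (-196 + (-360 - 1*(-632)))² = (-196 + (-360 + 632))² = (-196 + 272)² = 76² = 5776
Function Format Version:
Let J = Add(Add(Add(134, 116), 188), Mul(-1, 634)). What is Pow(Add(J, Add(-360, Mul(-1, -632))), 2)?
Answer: 5776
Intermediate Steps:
J = -196 (J = Add(Add(250, 188), -634) = Add(438, -634) = -196)
Pow(Add(J, Add(-360, Mul(-1, -632))), 2) = Pow(Add(-196, Add(-360, Mul(-1, -632))), 2) = Pow(Add(-196, Add(-360, 632)), 2) = Pow(Add(-196, 272), 2) = Pow(76, 2) = 5776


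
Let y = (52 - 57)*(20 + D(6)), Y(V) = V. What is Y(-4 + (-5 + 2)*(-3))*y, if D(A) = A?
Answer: -650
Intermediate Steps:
y = -130 (y = (52 - 57)*(20 + 6) = -5*26 = -130)
Y(-4 + (-5 + 2)*(-3))*y = (-4 + (-5 + 2)*(-3))*(-130) = (-4 - 3*(-3))*(-130) = (-4 + 9)*(-130) = 5*(-130) = -650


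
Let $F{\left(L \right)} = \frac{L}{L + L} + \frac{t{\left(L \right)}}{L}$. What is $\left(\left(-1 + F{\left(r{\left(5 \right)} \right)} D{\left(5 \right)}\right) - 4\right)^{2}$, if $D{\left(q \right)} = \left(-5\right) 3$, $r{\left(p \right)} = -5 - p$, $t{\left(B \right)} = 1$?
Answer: $121$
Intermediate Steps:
$F{\left(L \right)} = \frac{1}{2} + \frac{1}{L}$ ($F{\left(L \right)} = \frac{L}{L + L} + 1 \frac{1}{L} = \frac{L}{2 L} + \frac{1}{L} = L \frac{1}{2 L} + \frac{1}{L} = \frac{1}{2} + \frac{1}{L}$)
$D{\left(q \right)} = -15$
$\left(\left(-1 + F{\left(r{\left(5 \right)} \right)} D{\left(5 \right)}\right) - 4\right)^{2} = \left(\left(-1 + \frac{2 - 10}{2 \left(-5 - 5\right)} \left(-15\right)\right) - 4\right)^{2} = \left(\left(-1 + \frac{2 - 10}{2 \left(-10\right)} \left(-15\right)\right) - 4\right)^{2} = \left(\left(-1 + \frac{1}{2} \left(- \frac{1}{10}\right) \left(-8\right) \left(-15\right)\right) - 4\right)^{2} = \left(\left(-1 + \frac{2}{5} \left(-15\right)\right) - 4\right)^{2} = \left(\left(-1 - 6\right) - 4\right)^{2} = \left(-7 - 4\right)^{2} = \left(-11\right)^{2} = 121$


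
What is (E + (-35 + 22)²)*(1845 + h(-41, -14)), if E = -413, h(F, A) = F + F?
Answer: -430172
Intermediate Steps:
h(F, A) = 2*F
(E + (-35 + 22)²)*(1845 + h(-41, -14)) = (-413 + (-35 + 22)²)*(1845 + 2*(-41)) = (-413 + (-13)²)*(1845 - 82) = (-413 + 169)*1763 = -244*1763 = -430172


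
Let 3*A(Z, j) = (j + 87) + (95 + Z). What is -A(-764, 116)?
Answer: 466/3 ≈ 155.33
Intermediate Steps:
A(Z, j) = 182/3 + Z/3 + j/3 (A(Z, j) = ((j + 87) + (95 + Z))/3 = ((87 + j) + (95 + Z))/3 = (182 + Z + j)/3 = 182/3 + Z/3 + j/3)
-A(-764, 116) = -(182/3 + (1/3)*(-764) + (1/3)*116) = -(182/3 - 764/3 + 116/3) = -1*(-466/3) = 466/3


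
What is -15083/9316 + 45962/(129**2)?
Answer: 177185789/155027556 ≈ 1.1429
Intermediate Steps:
-15083/9316 + 45962/(129**2) = -15083*1/9316 + 45962/16641 = -15083/9316 + 45962*(1/16641) = -15083/9316 + 45962/16641 = 177185789/155027556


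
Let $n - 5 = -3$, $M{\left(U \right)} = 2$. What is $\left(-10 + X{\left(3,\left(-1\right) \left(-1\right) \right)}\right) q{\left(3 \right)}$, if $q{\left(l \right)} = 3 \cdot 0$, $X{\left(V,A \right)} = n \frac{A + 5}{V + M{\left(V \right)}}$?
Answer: $0$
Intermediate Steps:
$n = 2$ ($n = 5 - 3 = 2$)
$X{\left(V,A \right)} = \frac{2 \left(5 + A\right)}{2 + V}$ ($X{\left(V,A \right)} = 2 \frac{A + 5}{V + 2} = 2 \frac{5 + A}{2 + V} = \frac{2 \left(5 + A\right)}{2 + V}$)
$q{\left(l \right)} = 0$
$\left(-10 + X{\left(3,\left(-1\right) \left(-1\right) \right)}\right) q{\left(3 \right)} = \left(-10 + \frac{2 \left(5 - -1\right)}{2 + 3}\right) 0 = \left(-10 + \frac{2 \left(5 + 1\right)}{5}\right) 0 = \left(-10 + 2 \cdot \frac{1}{5} \cdot 6\right) 0 = \left(-10 + \frac{12}{5}\right) 0 = \left(- \frac{38}{5}\right) 0 = 0$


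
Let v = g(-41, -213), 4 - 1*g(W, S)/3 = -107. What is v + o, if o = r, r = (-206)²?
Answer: 42769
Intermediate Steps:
g(W, S) = 333 (g(W, S) = 12 - 3*(-107) = 12 + 321 = 333)
r = 42436
o = 42436
v = 333
v + o = 333 + 42436 = 42769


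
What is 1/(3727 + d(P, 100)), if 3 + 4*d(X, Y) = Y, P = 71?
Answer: 4/15005 ≈ 0.00026658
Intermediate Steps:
d(X, Y) = -¾ + Y/4
1/(3727 + d(P, 100)) = 1/(3727 + (-¾ + (¼)*100)) = 1/(3727 + (-¾ + 25)) = 1/(3727 + 97/4) = 1/(15005/4) = 4/15005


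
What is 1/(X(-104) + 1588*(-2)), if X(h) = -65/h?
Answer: -8/25403 ≈ -0.00031492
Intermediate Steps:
1/(X(-104) + 1588*(-2)) = 1/(-65/(-104) + 1588*(-2)) = 1/(-65*(-1/104) - 3176) = 1/(5/8 - 3176) = 1/(-25403/8) = -8/25403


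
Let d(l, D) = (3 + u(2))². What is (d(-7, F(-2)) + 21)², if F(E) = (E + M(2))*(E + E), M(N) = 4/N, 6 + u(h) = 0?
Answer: 900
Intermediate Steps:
u(h) = -6 (u(h) = -6 + 0 = -6)
F(E) = 2*E*(2 + E) (F(E) = (E + 4/2)*(E + E) = (E + 4*(½))*(2*E) = (E + 2)*(2*E) = (2 + E)*(2*E) = 2*E*(2 + E))
d(l, D) = 9 (d(l, D) = (3 - 6)² = (-3)² = 9)
(d(-7, F(-2)) + 21)² = (9 + 21)² = 30² = 900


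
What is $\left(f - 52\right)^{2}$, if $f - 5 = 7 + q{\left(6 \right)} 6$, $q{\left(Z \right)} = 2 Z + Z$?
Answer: $4624$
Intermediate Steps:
$q{\left(Z \right)} = 3 Z$
$f = 120$ ($f = 5 + \left(7 + 3 \cdot 6 \cdot 6\right) = 5 + \left(7 + 18 \cdot 6\right) = 5 + \left(7 + 108\right) = 5 + 115 = 120$)
$\left(f - 52\right)^{2} = \left(120 - 52\right)^{2} = 68^{2} = 4624$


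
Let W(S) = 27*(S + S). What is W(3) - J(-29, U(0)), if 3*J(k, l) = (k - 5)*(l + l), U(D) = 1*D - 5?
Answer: 146/3 ≈ 48.667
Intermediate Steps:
U(D) = -5 + D (U(D) = D - 5 = -5 + D)
J(k, l) = 2*l*(-5 + k)/3 (J(k, l) = ((k - 5)*(l + l))/3 = ((-5 + k)*(2*l))/3 = (2*l*(-5 + k))/3 = 2*l*(-5 + k)/3)
W(S) = 54*S (W(S) = 27*(2*S) = 54*S)
W(3) - J(-29, U(0)) = 54*3 - 2*(-5 + 0)*(-5 - 29)/3 = 162 - 2*(-5)*(-34)/3 = 162 - 1*340/3 = 162 - 340/3 = 146/3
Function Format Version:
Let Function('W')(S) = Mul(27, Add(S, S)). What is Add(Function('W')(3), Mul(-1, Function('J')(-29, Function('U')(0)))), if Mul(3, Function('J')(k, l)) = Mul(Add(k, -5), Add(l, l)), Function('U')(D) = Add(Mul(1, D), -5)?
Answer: Rational(146, 3) ≈ 48.667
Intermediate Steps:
Function('U')(D) = Add(-5, D) (Function('U')(D) = Add(D, -5) = Add(-5, D))
Function('J')(k, l) = Mul(Rational(2, 3), l, Add(-5, k)) (Function('J')(k, l) = Mul(Rational(1, 3), Mul(Add(k, -5), Add(l, l))) = Mul(Rational(1, 3), Mul(Add(-5, k), Mul(2, l))) = Mul(Rational(1, 3), Mul(2, l, Add(-5, k))) = Mul(Rational(2, 3), l, Add(-5, k)))
Function('W')(S) = Mul(54, S) (Function('W')(S) = Mul(27, Mul(2, S)) = Mul(54, S))
Add(Function('W')(3), Mul(-1, Function('J')(-29, Function('U')(0)))) = Add(Mul(54, 3), Mul(-1, Mul(Rational(2, 3), Add(-5, 0), Add(-5, -29)))) = Add(162, Mul(-1, Mul(Rational(2, 3), -5, -34))) = Add(162, Mul(-1, Rational(340, 3))) = Add(162, Rational(-340, 3)) = Rational(146, 3)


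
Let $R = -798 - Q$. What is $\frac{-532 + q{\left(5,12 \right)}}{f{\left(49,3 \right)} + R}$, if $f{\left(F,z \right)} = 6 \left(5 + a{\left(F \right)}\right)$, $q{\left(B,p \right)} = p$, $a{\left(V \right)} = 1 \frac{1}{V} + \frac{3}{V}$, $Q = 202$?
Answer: $\frac{12740}{23753} \approx 0.53635$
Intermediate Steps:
$a{\left(V \right)} = \frac{4}{V}$ ($a{\left(V \right)} = \frac{1}{V} + \frac{3}{V} = \frac{4}{V}$)
$R = -1000$ ($R = -798 - 202 = -1000$)
$f{\left(F,z \right)} = 30 + \frac{24}{F}$ ($f{\left(F,z \right)} = 6 \left(5 + \frac{4}{F}\right) = 30 + \frac{24}{F}$)
$\frac{-532 + q{\left(5,12 \right)}}{f{\left(49,3 \right)} + R} = \frac{-532 + 12}{\left(30 + \frac{24}{49}\right) - 1000} = - \frac{520}{\left(30 + 24 \cdot \frac{1}{49}\right) - 1000} = - \frac{520}{\left(30 + \frac{24}{49}\right) - 1000} = - \frac{520}{\frac{1494}{49} - 1000} = - \frac{520}{- \frac{47506}{49}} = \left(-520\right) \left(- \frac{49}{47506}\right) = \frac{12740}{23753}$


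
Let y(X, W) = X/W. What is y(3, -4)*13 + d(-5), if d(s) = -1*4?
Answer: -55/4 ≈ -13.750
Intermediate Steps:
d(s) = -4
y(3, -4)*13 + d(-5) = (3/(-4))*13 - 4 = (3*(-1/4))*13 - 4 = -3/4*13 - 4 = -39/4 - 4 = -55/4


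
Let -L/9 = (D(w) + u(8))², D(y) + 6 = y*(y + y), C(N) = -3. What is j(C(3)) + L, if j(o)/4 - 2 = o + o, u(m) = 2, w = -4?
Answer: -7072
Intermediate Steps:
D(y) = -6 + 2*y² (D(y) = -6 + y*(y + y) = -6 + y*(2*y) = -6 + 2*y²)
L = -7056 (L = -9*((-6 + 2*(-4)²) + 2)² = -9*((-6 + 2*16) + 2)² = -9*((-6 + 32) + 2)² = -9*(26 + 2)² = -9*28² = -9*784 = -7056)
j(o) = 8 + 8*o (j(o) = 8 + 4*(o + o) = 8 + 4*(2*o) = 8 + 8*o)
j(C(3)) + L = (8 + 8*(-3)) - 7056 = (8 - 24) - 7056 = -16 - 7056 = -7072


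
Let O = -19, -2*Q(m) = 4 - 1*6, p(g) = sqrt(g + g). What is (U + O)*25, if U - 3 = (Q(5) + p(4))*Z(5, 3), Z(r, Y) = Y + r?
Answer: -200 + 400*sqrt(2) ≈ 365.69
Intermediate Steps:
p(g) = sqrt(2)*sqrt(g) (p(g) = sqrt(2*g) = sqrt(2)*sqrt(g))
Q(m) = 1 (Q(m) = -(4 - 1*6)/2 = -(4 - 6)/2 = -1/2*(-2) = 1)
U = 11 + 16*sqrt(2) (U = 3 + (1 + sqrt(2)*sqrt(4))*(3 + 5) = 3 + (1 + sqrt(2)*2)*8 = 3 + (1 + 2*sqrt(2))*8 = 3 + (8 + 16*sqrt(2)) = 11 + 16*sqrt(2) ≈ 33.627)
(U + O)*25 = ((11 + 16*sqrt(2)) - 19)*25 = (-8 + 16*sqrt(2))*25 = -200 + 400*sqrt(2)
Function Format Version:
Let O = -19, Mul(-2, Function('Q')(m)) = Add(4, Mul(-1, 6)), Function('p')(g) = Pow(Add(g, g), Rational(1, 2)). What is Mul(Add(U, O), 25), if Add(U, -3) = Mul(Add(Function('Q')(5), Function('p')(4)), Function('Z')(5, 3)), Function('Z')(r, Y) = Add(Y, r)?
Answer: Add(-200, Mul(400, Pow(2, Rational(1, 2)))) ≈ 365.69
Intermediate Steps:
Function('p')(g) = Mul(Pow(2, Rational(1, 2)), Pow(g, Rational(1, 2))) (Function('p')(g) = Pow(Mul(2, g), Rational(1, 2)) = Mul(Pow(2, Rational(1, 2)), Pow(g, Rational(1, 2))))
Function('Q')(m) = 1 (Function('Q')(m) = Mul(Rational(-1, 2), Add(4, Mul(-1, 6))) = Mul(Rational(-1, 2), Add(4, -6)) = Mul(Rational(-1, 2), -2) = 1)
U = Add(11, Mul(16, Pow(2, Rational(1, 2)))) (U = Add(3, Mul(Add(1, Mul(Pow(2, Rational(1, 2)), Pow(4, Rational(1, 2)))), Add(3, 5))) = Add(3, Mul(Add(1, Mul(Pow(2, Rational(1, 2)), 2)), 8)) = Add(3, Mul(Add(1, Mul(2, Pow(2, Rational(1, 2)))), 8)) = Add(3, Add(8, Mul(16, Pow(2, Rational(1, 2))))) = Add(11, Mul(16, Pow(2, Rational(1, 2)))) ≈ 33.627)
Mul(Add(U, O), 25) = Mul(Add(Add(11, Mul(16, Pow(2, Rational(1, 2)))), -19), 25) = Mul(Add(-8, Mul(16, Pow(2, Rational(1, 2)))), 25) = Add(-200, Mul(400, Pow(2, Rational(1, 2))))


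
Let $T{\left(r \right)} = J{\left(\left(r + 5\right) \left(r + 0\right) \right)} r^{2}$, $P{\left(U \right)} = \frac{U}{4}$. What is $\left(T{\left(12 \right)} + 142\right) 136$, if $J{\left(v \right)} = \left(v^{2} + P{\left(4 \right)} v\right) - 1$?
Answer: $819002608$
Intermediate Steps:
$P{\left(U \right)} = \frac{U}{4}$ ($P{\left(U \right)} = U \frac{1}{4} = \frac{U}{4}$)
$J{\left(v \right)} = -1 + v + v^{2}$ ($J{\left(v \right)} = \left(v^{2} + \frac{1}{4} \cdot 4 v\right) - 1 = \left(v^{2} + 1 v\right) - 1 = \left(v^{2} + v\right) - 1 = \left(v + v^{2}\right) - 1 = -1 + v + v^{2}$)
$T{\left(r \right)} = r^{2} \left(-1 + r \left(5 + r\right) + r^{2} \left(5 + r\right)^{2}\right)$ ($T{\left(r \right)} = \left(-1 + \left(r + 5\right) \left(r + 0\right) + \left(\left(r + 5\right) \left(r + 0\right)\right)^{2}\right) r^{2} = \left(-1 + \left(5 + r\right) r + \left(\left(5 + r\right) r\right)^{2}\right) r^{2} = \left(-1 + r \left(5 + r\right) + \left(r \left(5 + r\right)\right)^{2}\right) r^{2} = \left(-1 + r \left(5 + r\right) + r^{2} \left(5 + r\right)^{2}\right) r^{2} = r^{2} \left(-1 + r \left(5 + r\right) + r^{2} \left(5 + r\right)^{2}\right)$)
$\left(T{\left(12 \right)} + 142\right) 136 = \left(12^{2} \left(-1 + 12 \left(5 + 12\right) + 12^{2} \left(5 + 12\right)^{2}\right) + 142\right) 136 = \left(144 \left(-1 + 12 \cdot 17 + 144 \cdot 17^{2}\right) + 142\right) 136 = \left(144 \left(-1 + 204 + 144 \cdot 289\right) + 142\right) 136 = \left(144 \left(-1 + 204 + 41616\right) + 142\right) 136 = \left(144 \cdot 41819 + 142\right) 136 = \left(6021936 + 142\right) 136 = 6022078 \cdot 136 = 819002608$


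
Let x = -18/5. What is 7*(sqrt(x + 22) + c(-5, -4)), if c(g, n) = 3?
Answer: 21 + 14*sqrt(115)/5 ≈ 51.027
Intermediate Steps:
x = -18/5 (x = -18*1/5 = -18/5 ≈ -3.6000)
7*(sqrt(x + 22) + c(-5, -4)) = 7*(sqrt(-18/5 + 22) + 3) = 7*(sqrt(92/5) + 3) = 7*(2*sqrt(115)/5 + 3) = 7*(3 + 2*sqrt(115)/5) = 21 + 14*sqrt(115)/5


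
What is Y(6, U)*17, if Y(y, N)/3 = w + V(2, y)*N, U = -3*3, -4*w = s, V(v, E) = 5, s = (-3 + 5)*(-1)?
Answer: -4539/2 ≈ -2269.5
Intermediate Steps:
s = -2 (s = 2*(-1) = -2)
w = ½ (w = -¼*(-2) = ½ ≈ 0.50000)
U = -9
Y(y, N) = 3/2 + 15*N (Y(y, N) = 3*(½ + 5*N) = 3/2 + 15*N)
Y(6, U)*17 = (3/2 + 15*(-9))*17 = (3/2 - 135)*17 = -267/2*17 = -4539/2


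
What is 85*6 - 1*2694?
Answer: -2184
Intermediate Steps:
85*6 - 1*2694 = 510 - 2694 = -2184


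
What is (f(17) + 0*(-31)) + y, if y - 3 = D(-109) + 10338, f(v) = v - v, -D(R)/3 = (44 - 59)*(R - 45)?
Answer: 3411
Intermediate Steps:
D(R) = -2025 + 45*R (D(R) = -3*(44 - 59)*(R - 45) = -(-45)*(-45 + R) = -3*(675 - 15*R) = -2025 + 45*R)
f(v) = 0
y = 3411 (y = 3 + ((-2025 + 45*(-109)) + 10338) = 3 + ((-2025 - 4905) + 10338) = 3 + (-6930 + 10338) = 3 + 3408 = 3411)
(f(17) + 0*(-31)) + y = (0 + 0*(-31)) + 3411 = (0 + 0) + 3411 = 0 + 3411 = 3411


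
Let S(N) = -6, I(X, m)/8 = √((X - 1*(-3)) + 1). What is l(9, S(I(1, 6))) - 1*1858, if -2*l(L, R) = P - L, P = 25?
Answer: -1866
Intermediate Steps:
I(X, m) = 8*√(4 + X) (I(X, m) = 8*√((X - 1*(-3)) + 1) = 8*√((X + 3) + 1) = 8*√((3 + X) + 1) = 8*√(4 + X))
l(L, R) = -25/2 + L/2 (l(L, R) = -(25 - L)/2 = -25/2 + L/2)
l(9, S(I(1, 6))) - 1*1858 = (-25/2 + (½)*9) - 1*1858 = (-25/2 + 9/2) - 1858 = -8 - 1858 = -1866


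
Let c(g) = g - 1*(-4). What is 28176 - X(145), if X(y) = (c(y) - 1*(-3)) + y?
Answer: 27879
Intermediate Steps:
c(g) = 4 + g (c(g) = g + 4 = 4 + g)
X(y) = 7 + 2*y (X(y) = ((4 + y) - 1*(-3)) + y = ((4 + y) + 3) + y = (7 + y) + y = 7 + 2*y)
28176 - X(145) = 28176 - (7 + 2*145) = 28176 - (7 + 290) = 28176 - 1*297 = 28176 - 297 = 27879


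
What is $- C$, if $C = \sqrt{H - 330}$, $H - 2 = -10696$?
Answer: $- 4 i \sqrt{689} \approx - 105.0 i$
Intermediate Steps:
$H = -10694$ ($H = 2 - 10696 = -10694$)
$C = 4 i \sqrt{689}$ ($C = \sqrt{-10694 - 330} = \sqrt{-11024} = 4 i \sqrt{689} \approx 105.0 i$)
$- C = - 4 i \sqrt{689}$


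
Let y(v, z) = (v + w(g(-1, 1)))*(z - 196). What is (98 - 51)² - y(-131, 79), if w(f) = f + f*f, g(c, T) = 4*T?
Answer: -10778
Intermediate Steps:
w(f) = f + f²
y(v, z) = (-196 + z)*(20 + v) (y(v, z) = (v + (4*1)*(1 + 4*1))*(z - 196) = (v + 4*(1 + 4))*(-196 + z) = (v + 4*5)*(-196 + z) = (v + 20)*(-196 + z) = (20 + v)*(-196 + z) = (-196 + z)*(20 + v))
(98 - 51)² - y(-131, 79) = (98 - 51)² - (-3920 - 196*(-131) + 20*79 - 131*79) = 47² - (-3920 + 25676 + 1580 - 10349) = 2209 - 1*12987 = 2209 - 12987 = -10778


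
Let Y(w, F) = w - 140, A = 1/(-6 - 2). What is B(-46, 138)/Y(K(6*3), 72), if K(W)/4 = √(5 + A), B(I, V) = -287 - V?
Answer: 29750/9761 + 425*√78/19522 ≈ 3.2401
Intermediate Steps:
A = -⅛ (A = 1/(-8) = -⅛ ≈ -0.12500)
K(W) = √78 (K(W) = 4*√(5 - ⅛) = 4*√(39/8) = 4*(√78/4) = √78)
Y(w, F) = -140 + w
B(-46, 138)/Y(K(6*3), 72) = (-287 - 1*138)/(-140 + √78) = (-287 - 138)/(-140 + √78) = -425/(-140 + √78)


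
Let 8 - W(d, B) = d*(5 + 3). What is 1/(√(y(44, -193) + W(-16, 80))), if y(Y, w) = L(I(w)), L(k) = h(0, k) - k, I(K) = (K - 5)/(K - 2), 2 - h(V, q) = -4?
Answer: √148915/4582 ≈ 0.084220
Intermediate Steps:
h(V, q) = 6 (h(V, q) = 2 - 1*(-4) = 2 + 4 = 6)
W(d, B) = 8 - 8*d (W(d, B) = 8 - d*(5 + 3) = 8 - d*8 = 8 - 8*d)
I(K) = (-5 + K)/(-2 + K)
L(k) = 6 - k
y(Y, w) = 6 - (-5 + w)/(-2 + w)
1/(√(y(44, -193) + W(-16, 80))) = 1/(√((-7 + 5*(-193))/(-2 - 193) + (8 - 8*(-16)))) = 1/(√((-7 - 965)/(-195) + (8 + 128))) = 1/(√(-1/195*(-972) + 136)) = 1/(√(324/65 + 136)) = 1/(√(9164/65)) = 1/(2*√148915/65) = √148915/4582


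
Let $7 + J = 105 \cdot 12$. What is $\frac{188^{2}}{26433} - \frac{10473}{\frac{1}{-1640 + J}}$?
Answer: $\frac{107134332427}{26433} \approx 4.0531 \cdot 10^{6}$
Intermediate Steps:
$J = 1253$ ($J = -7 + 105 \cdot 12 = -7 + 1260 = 1253$)
$\frac{188^{2}}{26433} - \frac{10473}{\frac{1}{-1640 + J}} = \frac{188^{2}}{26433} - \frac{10473}{\frac{1}{-1640 + 1253}} = 35344 \cdot \frac{1}{26433} - \frac{10473}{\frac{1}{-387}} = \frac{35344}{26433} - \frac{10473}{- \frac{1}{387}} = \frac{35344}{26433} - -4053051 = \frac{35344}{26433} + 4053051 = \frac{107134332427}{26433}$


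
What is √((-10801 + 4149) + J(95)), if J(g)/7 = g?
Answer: I*√5987 ≈ 77.376*I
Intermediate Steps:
J(g) = 7*g
√((-10801 + 4149) + J(95)) = √((-10801 + 4149) + 7*95) = √(-6652 + 665) = √(-5987) = I*√5987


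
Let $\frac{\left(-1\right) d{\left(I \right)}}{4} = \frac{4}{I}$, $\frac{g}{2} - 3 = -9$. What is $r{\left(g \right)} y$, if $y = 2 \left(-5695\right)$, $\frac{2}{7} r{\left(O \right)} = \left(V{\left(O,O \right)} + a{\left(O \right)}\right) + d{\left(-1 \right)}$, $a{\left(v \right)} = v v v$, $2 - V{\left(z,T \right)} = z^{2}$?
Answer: $73909710$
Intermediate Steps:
$V{\left(z,T \right)} = 2 - z^{2}$
$a{\left(v \right)} = v^{3}$ ($a{\left(v \right)} = v^{2} v = v^{3}$)
$g = -12$ ($g = 6 + 2 \left(-9\right) = 6 - 18 = -12$)
$d{\left(I \right)} = - \frac{16}{I}$ ($d{\left(I \right)} = - 4 \frac{4}{I} = - \frac{16}{I}$)
$r{\left(O \right)} = 63 - \frac{7 O^{2}}{2} + \frac{7 O^{3}}{2}$ ($r{\left(O \right)} = \frac{7 \left(\left(\left(2 - O^{2}\right) + O^{3}\right) - \frac{16}{-1}\right)}{2} = \frac{7 \left(\left(2 + O^{3} - O^{2}\right) - -16\right)}{2} = \frac{7 \left(\left(2 + O^{3} - O^{2}\right) + 16\right)}{2} = \frac{7 \left(18 + O^{3} - O^{2}\right)}{2} = 63 - \frac{7 O^{2}}{2} + \frac{7 O^{3}}{2}$)
$y = -11390$
$r{\left(g \right)} y = \left(63 - \frac{7 \left(-12\right)^{2}}{2} + \frac{7 \left(-12\right)^{3}}{2}\right) \left(-11390\right) = \left(63 - 504 + \frac{7}{2} \left(-1728\right)\right) \left(-11390\right) = \left(63 - 504 - 6048\right) \left(-11390\right) = \left(-6489\right) \left(-11390\right) = 73909710$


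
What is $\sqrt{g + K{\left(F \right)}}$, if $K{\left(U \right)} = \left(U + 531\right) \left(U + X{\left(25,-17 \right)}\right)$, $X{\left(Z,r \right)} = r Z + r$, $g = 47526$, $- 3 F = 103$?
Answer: $\frac{14 i \sqrt{8681}}{3} \approx 434.8 i$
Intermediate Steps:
$F = - \frac{103}{3}$ ($F = \left(- \frac{1}{3}\right) 103 = - \frac{103}{3} \approx -34.333$)
$X{\left(Z,r \right)} = r + Z r$ ($X{\left(Z,r \right)} = Z r + r = r + Z r$)
$K{\left(U \right)} = \left(-442 + U\right) \left(531 + U\right)$ ($K{\left(U \right)} = \left(U + 531\right) \left(U - 17 \left(1 + 25\right)\right) = \left(531 + U\right) \left(U - 442\right) = \left(531 + U\right) \left(-442 + U\right) = \left(-442 + U\right) \left(531 + U\right)$)
$\sqrt{g + K{\left(F \right)}} = \sqrt{47526 + \left(-234702 + \left(- \frac{103}{3}\right)^{2} + 89 \left(- \frac{103}{3}\right)\right)} = \sqrt{47526 - \frac{2129210}{9}} = \sqrt{- \frac{1701476}{9}} = \frac{14 i \sqrt{8681}}{3}$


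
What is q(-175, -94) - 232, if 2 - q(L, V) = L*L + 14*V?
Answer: -29539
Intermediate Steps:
q(L, V) = 2 - L² - 14*V (q(L, V) = 2 - (L*L + 14*V) = 2 - (L² + 14*V) = 2 + (-L² - 14*V) = 2 - L² - 14*V)
q(-175, -94) - 232 = (2 - 1*(-175)² - 14*(-94)) - 232 = (2 - 1*30625 + 1316) - 232 = (2 - 30625 + 1316) - 232 = -29307 - 232 = -29539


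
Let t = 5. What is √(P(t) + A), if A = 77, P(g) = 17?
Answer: √94 ≈ 9.6954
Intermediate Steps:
√(P(t) + A) = √(17 + 77) = √94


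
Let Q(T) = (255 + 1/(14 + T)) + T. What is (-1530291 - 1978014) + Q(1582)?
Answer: -5596322927/1596 ≈ -3.5065e+6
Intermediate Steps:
Q(T) = 255 + T + 1/(14 + T)
(-1530291 - 1978014) + Q(1582) = (-1530291 - 1978014) + (3571 + 1582² + 269*1582)/(14 + 1582) = -3508305 + (3571 + 2502724 + 425558)/1596 = -3508305 + (1/1596)*2931853 = -3508305 + 2931853/1596 = -5596322927/1596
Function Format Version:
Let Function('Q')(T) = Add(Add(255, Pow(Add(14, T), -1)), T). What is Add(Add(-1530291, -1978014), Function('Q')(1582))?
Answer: Rational(-5596322927, 1596) ≈ -3.5065e+6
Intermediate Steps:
Function('Q')(T) = Add(255, T, Pow(Add(14, T), -1))
Add(Add(-1530291, -1978014), Function('Q')(1582)) = Add(Add(-1530291, -1978014), Mul(Pow(Add(14, 1582), -1), Add(3571, Pow(1582, 2), Mul(269, 1582)))) = Add(-3508305, Mul(Pow(1596, -1), Add(3571, 2502724, 425558))) = Add(-3508305, Mul(Rational(1, 1596), 2931853)) = Add(-3508305, Rational(2931853, 1596)) = Rational(-5596322927, 1596)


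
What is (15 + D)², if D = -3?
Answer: 144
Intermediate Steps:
(15 + D)² = (15 - 3)² = 12² = 144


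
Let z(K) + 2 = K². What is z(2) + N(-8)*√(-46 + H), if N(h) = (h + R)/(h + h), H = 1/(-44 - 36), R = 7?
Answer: 2 + 3*I*√2045/320 ≈ 2.0 + 0.42395*I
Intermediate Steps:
H = -1/80 (H = 1/(-80) = -1/80 ≈ -0.012500)
N(h) = (7 + h)/(2*h) (N(h) = (h + 7)/(h + h) = (7 + h)/((2*h)) = (7 + h)*(1/(2*h)) = (7 + h)/(2*h))
z(K) = -2 + K²
z(2) + N(-8)*√(-46 + H) = (-2 + 2²) + ((½)*(7 - 8)/(-8))*√(-46 - 1/80) = (-2 + 4) + ((½)*(-⅛)*(-1))*√(-3681/80) = 2 + (3*I*√2045/20)/16 = 2 + 3*I*√2045/320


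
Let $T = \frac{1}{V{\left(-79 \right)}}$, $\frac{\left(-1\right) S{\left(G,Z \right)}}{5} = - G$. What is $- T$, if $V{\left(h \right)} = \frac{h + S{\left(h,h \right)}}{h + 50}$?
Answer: $- \frac{29}{474} \approx -0.061181$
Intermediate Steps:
$S{\left(G,Z \right)} = 5 G$ ($S{\left(G,Z \right)} = - 5 \left(- G\right) = 5 G$)
$V{\left(h \right)} = \frac{6 h}{50 + h}$ ($V{\left(h \right)} = \frac{h + 5 h}{h + 50} = \frac{6 h}{50 + h}$)
$T = \frac{29}{474}$ ($T = \frac{1}{6 \left(-79\right) \frac{1}{50 - 79}} = \frac{1}{6 \left(-79\right) \frac{1}{-29}} = \frac{1}{6 \left(-79\right) \left(- \frac{1}{29}\right)} = \frac{1}{\frac{474}{29}} = \frac{29}{474} \approx 0.061181$)
$- T = \left(-1\right) \frac{29}{474} = - \frac{29}{474}$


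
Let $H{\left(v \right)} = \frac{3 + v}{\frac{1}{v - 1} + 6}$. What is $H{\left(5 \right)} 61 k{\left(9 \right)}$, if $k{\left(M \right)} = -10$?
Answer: $- \frac{3904}{5} \approx -780.8$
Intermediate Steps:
$H{\left(v \right)} = \frac{3 + v}{6 + \frac{1}{-1 + v}}$ ($H{\left(v \right)} = \frac{3 + v}{\frac{1}{-1 + v} + 6} = \frac{3 + v}{6 + \frac{1}{-1 + v}}$)
$H{\left(5 \right)} 61 k{\left(9 \right)} = \frac{-3 + 5^{2} + 2 \cdot 5}{-5 + 6 \cdot 5} \cdot 61 \left(-10\right) = \frac{-3 + 25 + 10}{-5 + 30} \cdot 61 \left(-10\right) = \frac{1}{25} \cdot 32 \cdot 61 \left(-10\right) = \frac{32}{25} \cdot 61 \left(-10\right) = \frac{1952}{25} \left(-10\right) = - \frac{3904}{5}$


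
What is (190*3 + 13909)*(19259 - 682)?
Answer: 268976383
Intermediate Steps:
(190*3 + 13909)*(19259 - 682) = (570 + 13909)*18577 = 14479*18577 = 268976383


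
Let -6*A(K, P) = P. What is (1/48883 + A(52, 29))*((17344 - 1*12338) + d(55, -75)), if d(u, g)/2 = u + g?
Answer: -3519903283/146649 ≈ -24002.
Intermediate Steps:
A(K, P) = -P/6
d(u, g) = 2*g + 2*u (d(u, g) = 2*(u + g) = 2*(g + u) = 2*g + 2*u)
(1/48883 + A(52, 29))*((17344 - 1*12338) + d(55, -75)) = (1/48883 - ⅙*29)*((17344 - 1*12338) + (2*(-75) + 2*55)) = (1/48883 - 29/6)*((17344 - 12338) + (-150 + 110)) = -1417601*(5006 - 40)/293298 = -1417601/293298*4966 = -3519903283/146649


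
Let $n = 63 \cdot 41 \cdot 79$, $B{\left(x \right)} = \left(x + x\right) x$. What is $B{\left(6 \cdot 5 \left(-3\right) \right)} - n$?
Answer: $-187857$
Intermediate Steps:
$B{\left(x \right)} = 2 x^{2}$ ($B{\left(x \right)} = 2 x x = 2 x^{2}$)
$n = 204057$ ($n = 2583 \cdot 79 = 204057$)
$B{\left(6 \cdot 5 \left(-3\right) \right)} - n = 2 \left(6 \cdot 5 \left(-3\right)\right)^{2} - 204057 = 2 \left(30 \left(-3\right)\right)^{2} - 204057 = 2 \left(-90\right)^{2} - 204057 = 2 \cdot 8100 - 204057 = 16200 - 204057 = -187857$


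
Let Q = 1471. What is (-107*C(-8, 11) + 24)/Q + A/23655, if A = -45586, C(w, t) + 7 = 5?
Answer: -61427116/34796505 ≈ -1.7653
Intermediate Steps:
C(w, t) = -2 (C(w, t) = -7 + 5 = -2)
(-107*C(-8, 11) + 24)/Q + A/23655 = (-107*(-2) + 24)/1471 - 45586/23655 = (214 + 24)*(1/1471) - 45586*1/23655 = 238*(1/1471) - 45586/23655 = 238/1471 - 45586/23655 = -61427116/34796505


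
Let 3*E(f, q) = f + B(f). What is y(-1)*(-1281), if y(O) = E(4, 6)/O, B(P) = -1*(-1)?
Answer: 2135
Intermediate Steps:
B(P) = 1
E(f, q) = ⅓ + f/3 (E(f, q) = (f + 1)/3 = (1 + f)/3 = ⅓ + f/3)
y(O) = 5/(3*O) (y(O) = (⅓ + (⅓)*4)/O = (⅓ + 4/3)/O = 5/(3*O))
y(-1)*(-1281) = ((5/3)/(-1))*(-1281) = ((5/3)*(-1))*(-1281) = -5/3*(-1281) = 2135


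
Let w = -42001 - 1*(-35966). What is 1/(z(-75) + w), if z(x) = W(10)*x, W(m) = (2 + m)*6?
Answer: -1/11435 ≈ -8.7451e-5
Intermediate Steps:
W(m) = 12 + 6*m
z(x) = 72*x (z(x) = (12 + 6*10)*x = (12 + 60)*x = 72*x)
w = -6035 (w = -42001 + 35966 = -6035)
1/(z(-75) + w) = 1/(72*(-75) - 6035) = 1/(-5400 - 6035) = 1/(-11435) = -1/11435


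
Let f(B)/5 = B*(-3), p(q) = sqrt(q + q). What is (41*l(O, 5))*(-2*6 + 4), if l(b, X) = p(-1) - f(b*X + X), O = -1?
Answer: -328*I*sqrt(2) ≈ -463.86*I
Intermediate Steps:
p(q) = sqrt(2)*sqrt(q) (p(q) = sqrt(2*q) = sqrt(2)*sqrt(q))
f(B) = -15*B (f(B) = 5*(B*(-3)) = 5*(-3*B) = -15*B)
l(b, X) = 15*X + I*sqrt(2) + 15*X*b (l(b, X) = sqrt(2)*sqrt(-1) - (-15)*(b*X + X) = sqrt(2)*I - (-15)*(X*b + X) = I*sqrt(2) - (-15)*(X + X*b) = I*sqrt(2) - (-15*X - 15*X*b) = I*sqrt(2) + (15*X + 15*X*b) = 15*X + I*sqrt(2) + 15*X*b)
(41*l(O, 5))*(-2*6 + 4) = (41*(I*sqrt(2) + 15*5*(1 - 1)))*(-2*6 + 4) = (41*(I*sqrt(2) + 15*5*0))*(-12 + 4) = (41*(I*sqrt(2) + 0))*(-8) = (41*(I*sqrt(2)))*(-8) = (41*I*sqrt(2))*(-8) = -328*I*sqrt(2)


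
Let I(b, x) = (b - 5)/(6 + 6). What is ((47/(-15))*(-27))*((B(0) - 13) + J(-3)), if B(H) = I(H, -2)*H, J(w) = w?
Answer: -6768/5 ≈ -1353.6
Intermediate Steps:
I(b, x) = -5/12 + b/12 (I(b, x) = (-5 + b)/12 = (-5 + b)*(1/12) = -5/12 + b/12)
B(H) = H*(-5/12 + H/12) (B(H) = (-5/12 + H/12)*H = H*(-5/12 + H/12))
((47/(-15))*(-27))*((B(0) - 13) + J(-3)) = ((47/(-15))*(-27))*(((1/12)*0*(-5 + 0) - 13) - 3) = ((47*(-1/15))*(-27))*(((1/12)*0*(-5) - 13) - 3) = (-47/15*(-27))*((0 - 13) - 3) = 423*(-13 - 3)/5 = (423/5)*(-16) = -6768/5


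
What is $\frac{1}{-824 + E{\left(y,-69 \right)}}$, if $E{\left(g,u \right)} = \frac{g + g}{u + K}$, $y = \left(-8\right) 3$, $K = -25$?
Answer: $- \frac{47}{38704} \approx -0.0012143$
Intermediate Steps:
$y = -24$
$E{\left(g,u \right)} = \frac{2 g}{-25 + u}$ ($E{\left(g,u \right)} = \frac{g + g}{u - 25} = \frac{2 g}{-25 + u}$)
$\frac{1}{-824 + E{\left(y,-69 \right)}} = \frac{1}{-824 + 2 \left(-24\right) \frac{1}{-25 - 69}} = \frac{1}{-824 + 2 \left(-24\right) \frac{1}{-94}} = \frac{1}{-824 + 2 \left(-24\right) \left(- \frac{1}{94}\right)} = \frac{1}{-824 + \frac{24}{47}} = \frac{1}{- \frac{38704}{47}} = - \frac{47}{38704}$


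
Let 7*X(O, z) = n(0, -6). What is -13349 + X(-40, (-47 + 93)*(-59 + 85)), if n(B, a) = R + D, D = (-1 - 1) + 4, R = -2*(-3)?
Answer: -93435/7 ≈ -13348.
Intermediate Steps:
R = 6
D = 2 (D = -2 + 4 = 2)
n(B, a) = 8 (n(B, a) = 6 + 2 = 8)
X(O, z) = 8/7 (X(O, z) = (⅐)*8 = 8/7)
-13349 + X(-40, (-47 + 93)*(-59 + 85)) = -13349 + 8/7 = -93435/7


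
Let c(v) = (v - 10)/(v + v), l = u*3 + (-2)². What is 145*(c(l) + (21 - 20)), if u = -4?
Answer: 2465/8 ≈ 308.13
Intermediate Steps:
l = -8 (l = -4*3 + (-2)² = -12 + 4 = -8)
c(v) = (-10 + v)/(2*v) (c(v) = (-10 + v)/((2*v)) = (-10 + v)*(1/(2*v)) = (-10 + v)/(2*v))
145*(c(l) + (21 - 20)) = 145*((½)*(-10 - 8)/(-8) + (21 - 20)) = 145*((½)*(-⅛)*(-18) + 1) = 145*(9/8 + 1) = 145*(17/8) = 2465/8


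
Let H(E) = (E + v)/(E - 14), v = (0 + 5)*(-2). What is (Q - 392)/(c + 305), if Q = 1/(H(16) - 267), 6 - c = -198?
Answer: -103489/134376 ≈ -0.77015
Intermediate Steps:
c = 204 (c = 6 - 1*(-198) = 6 + 198 = 204)
v = -10 (v = 5*(-2) = -10)
H(E) = (-10 + E)/(-14 + E) (H(E) = (E - 10)/(E - 14) = (-10 + E)/(-14 + E))
Q = -1/264 (Q = 1/((-10 + 16)/(-14 + 16) - 267) = 1/(6/2 - 267) = 1/((½)*6 - 267) = 1/(3 - 267) = 1/(-264) = -1/264 ≈ -0.0037879)
(Q - 392)/(c + 305) = (-1/264 - 392)/(204 + 305) = -103489/264/509 = -103489/264*1/509 = -103489/134376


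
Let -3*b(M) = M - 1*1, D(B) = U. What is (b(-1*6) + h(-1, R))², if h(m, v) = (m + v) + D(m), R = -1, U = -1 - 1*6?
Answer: 400/9 ≈ 44.444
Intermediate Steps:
U = -7 (U = -1 - 6 = -7)
D(B) = -7
b(M) = ⅓ - M/3 (b(M) = -(M - 1*1)/3 = -(M - 1)/3 = -(-1 + M)/3 = ⅓ - M/3)
h(m, v) = -7 + m + v (h(m, v) = (m + v) - 7 = -7 + m + v)
(b(-1*6) + h(-1, R))² = ((⅓ - (-1)*6/3) + (-7 - 1 - 1))² = ((⅓ - ⅓*(-6)) - 9)² = ((⅓ + 2) - 9)² = (7/3 - 9)² = (-20/3)² = 400/9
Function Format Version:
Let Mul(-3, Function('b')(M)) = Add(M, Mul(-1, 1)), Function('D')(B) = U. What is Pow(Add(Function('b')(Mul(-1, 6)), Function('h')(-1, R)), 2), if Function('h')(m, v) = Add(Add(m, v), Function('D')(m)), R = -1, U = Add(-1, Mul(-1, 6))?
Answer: Rational(400, 9) ≈ 44.444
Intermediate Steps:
U = -7 (U = Add(-1, -6) = -7)
Function('D')(B) = -7
Function('b')(M) = Add(Rational(1, 3), Mul(Rational(-1, 3), M)) (Function('b')(M) = Mul(Rational(-1, 3), Add(M, Mul(-1, 1))) = Mul(Rational(-1, 3), Add(M, -1)) = Mul(Rational(-1, 3), Add(-1, M)) = Add(Rational(1, 3), Mul(Rational(-1, 3), M)))
Function('h')(m, v) = Add(-7, m, v) (Function('h')(m, v) = Add(Add(m, v), -7) = Add(-7, m, v))
Pow(Add(Function('b')(Mul(-1, 6)), Function('h')(-1, R)), 2) = Pow(Add(Add(Rational(1, 3), Mul(Rational(-1, 3), Mul(-1, 6))), Add(-7, -1, -1)), 2) = Pow(Add(Add(Rational(1, 3), Mul(Rational(-1, 3), -6)), -9), 2) = Pow(Add(Add(Rational(1, 3), 2), -9), 2) = Pow(Add(Rational(7, 3), -9), 2) = Pow(Rational(-20, 3), 2) = Rational(400, 9)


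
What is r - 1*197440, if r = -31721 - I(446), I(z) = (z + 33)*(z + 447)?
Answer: -656908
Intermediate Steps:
I(z) = (33 + z)*(447 + z)
r = -459468 (r = -31721 - (14751 + 446² + 480*446) = -31721 - (14751 + 198916 + 214080) = -31721 - 1*427747 = -31721 - 427747 = -459468)
r - 1*197440 = -459468 - 1*197440 = -459468 - 197440 = -656908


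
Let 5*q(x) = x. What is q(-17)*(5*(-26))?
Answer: 442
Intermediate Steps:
q(x) = x/5
q(-17)*(5*(-26)) = ((⅕)*(-17))*(5*(-26)) = -17/5*(-130) = 442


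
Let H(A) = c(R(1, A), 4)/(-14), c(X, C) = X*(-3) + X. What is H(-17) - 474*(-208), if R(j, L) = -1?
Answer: 690143/7 ≈ 98592.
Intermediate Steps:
c(X, C) = -2*X (c(X, C) = -3*X + X = -2*X)
H(A) = -⅐ (H(A) = -2*(-1)/(-14) = 2*(-1/14) = -⅐)
H(-17) - 474*(-208) = -⅐ - 474*(-208) = -⅐ + 98592 = 690143/7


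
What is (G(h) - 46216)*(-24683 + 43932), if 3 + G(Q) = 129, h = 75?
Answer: -887186410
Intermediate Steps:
G(Q) = 126 (G(Q) = -3 + 129 = 126)
(G(h) - 46216)*(-24683 + 43932) = (126 - 46216)*(-24683 + 43932) = -46090*19249 = -887186410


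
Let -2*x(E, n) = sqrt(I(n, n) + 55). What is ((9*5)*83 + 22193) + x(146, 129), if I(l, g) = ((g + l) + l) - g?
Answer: 25928 - sqrt(313)/2 ≈ 25919.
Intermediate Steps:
I(l, g) = 2*l (I(l, g) = (g + 2*l) - g = 2*l)
x(E, n) = -sqrt(55 + 2*n)/2 (x(E, n) = -sqrt(2*n + 55)/2 = -sqrt(55 + 2*n)/2)
((9*5)*83 + 22193) + x(146, 129) = ((9*5)*83 + 22193) - sqrt(55 + 2*129)/2 = (45*83 + 22193) - sqrt(55 + 258)/2 = (3735 + 22193) - sqrt(313)/2 = 25928 - sqrt(313)/2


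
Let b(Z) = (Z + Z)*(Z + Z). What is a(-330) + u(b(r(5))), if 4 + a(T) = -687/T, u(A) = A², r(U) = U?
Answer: 1099789/110 ≈ 9998.1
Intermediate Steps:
b(Z) = 4*Z² (b(Z) = (2*Z)*(2*Z) = 4*Z²)
a(T) = -4 - 687/T
a(-330) + u(b(r(5))) = (-4 - 687/(-330)) + (4*5²)² = (-4 - 687*(-1/330)) + (4*25)² = (-4 + 229/110) + 100² = -211/110 + 10000 = 1099789/110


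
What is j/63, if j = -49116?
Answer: -16372/21 ≈ -779.62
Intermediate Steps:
j/63 = -49116/63 = -49116*1/63 = -16372/21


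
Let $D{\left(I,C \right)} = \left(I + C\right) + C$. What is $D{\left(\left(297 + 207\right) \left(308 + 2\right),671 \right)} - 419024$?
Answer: $-261442$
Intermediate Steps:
$D{\left(I,C \right)} = I + 2 C$ ($D{\left(I,C \right)} = \left(C + I\right) + C = I + 2 C$)
$D{\left(\left(297 + 207\right) \left(308 + 2\right),671 \right)} - 419024 = \left(\left(297 + 207\right) \left(308 + 2\right) + 2 \cdot 671\right) - 419024 = \left(504 \cdot 310 + 1342\right) - 419024 = \left(156240 + 1342\right) - 419024 = 157582 - 419024 = -261442$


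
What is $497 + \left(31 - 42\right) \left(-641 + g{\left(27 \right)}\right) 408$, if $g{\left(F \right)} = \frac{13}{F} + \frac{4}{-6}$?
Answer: $\frac{25903225}{9} \approx 2.8781 \cdot 10^{6}$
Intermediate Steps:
$g{\left(F \right)} = - \frac{2}{3} + \frac{13}{F}$ ($g{\left(F \right)} = \frac{13}{F} + 4 \left(- \frac{1}{6}\right) = \frac{13}{F} - \frac{2}{3} = - \frac{2}{3} + \frac{13}{F}$)
$497 + \left(31 - 42\right) \left(-641 + g{\left(27 \right)}\right) 408 = 497 + \left(31 - 42\right) \left(-641 - \left(\frac{2}{3} - \frac{13}{27}\right)\right) 408 = 497 + - 11 \left(-641 + \left(- \frac{2}{3} + 13 \cdot \frac{1}{27}\right)\right) 408 = 497 + - 11 \left(-641 + \left(- \frac{2}{3} + \frac{13}{27}\right)\right) 408 = 497 + - 11 \left(-641 - \frac{5}{27}\right) 408 = 497 + \left(-11\right) \left(- \frac{17312}{27}\right) 408 = 497 + \frac{190432}{27} \cdot 408 = 497 + \frac{25898752}{9} = \frac{25903225}{9}$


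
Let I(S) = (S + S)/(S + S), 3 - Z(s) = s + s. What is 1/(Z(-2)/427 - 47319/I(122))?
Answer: -61/2886458 ≈ -2.1133e-5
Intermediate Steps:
Z(s) = 3 - 2*s (Z(s) = 3 - (s + s) = 3 - 2*s)
I(S) = 1 (I(S) = (2*S)/((2*S)) = (2*S)*(1/(2*S)) = 1)
1/(Z(-2)/427 - 47319/I(122)) = 1/((3 - 2*(-2))/427 - 47319/1) = 1/((3 + 4)*(1/427) - 47319*1) = 1/(7*(1/427) - 47319) = 1/(1/61 - 47319) = 1/(-2886458/61) = -61/2886458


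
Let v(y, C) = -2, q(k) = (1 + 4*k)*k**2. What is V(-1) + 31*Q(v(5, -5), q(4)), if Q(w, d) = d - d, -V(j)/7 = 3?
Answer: -21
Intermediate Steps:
q(k) = k**2*(1 + 4*k)
V(j) = -21 (V(j) = -7*3 = -21)
Q(w, d) = 0
V(-1) + 31*Q(v(5, -5), q(4)) = -21 + 31*0 = -21 + 0 = -21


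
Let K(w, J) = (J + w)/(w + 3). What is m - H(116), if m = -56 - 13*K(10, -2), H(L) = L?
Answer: -180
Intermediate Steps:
K(w, J) = (J + w)/(3 + w)
m = -64 (m = -56 - 13*(-2 + 10)/(3 + 10) = -56 - 13*8/13 = -56 - 8 = -64)
m - H(116) = -64 - 1*116 = -64 - 116 = -180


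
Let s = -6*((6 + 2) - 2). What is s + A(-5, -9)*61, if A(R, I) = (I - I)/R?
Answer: -36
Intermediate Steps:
A(R, I) = 0 (A(R, I) = 0/R = 0)
s = -36 (s = -6*(8 - 2) = -6*6 = -36)
s + A(-5, -9)*61 = -36 + 0*61 = -36 + 0 = -36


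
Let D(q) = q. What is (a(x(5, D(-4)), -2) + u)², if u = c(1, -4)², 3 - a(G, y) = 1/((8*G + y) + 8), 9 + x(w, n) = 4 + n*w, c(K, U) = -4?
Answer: 13593969/37636 ≈ 361.20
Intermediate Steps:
x(w, n) = -5 + n*w (x(w, n) = -9 + (4 + n*w) = -5 + n*w)
a(G, y) = 3 - 1/(8 + y + 8*G) (a(G, y) = 3 - 1/((8*G + y) + 8) = 3 - 1/((y + 8*G) + 8) = 3 - 1/(8 + y + 8*G))
u = 16 (u = (-4)² = 16)
(a(x(5, D(-4)), -2) + u)² = ((23 + 3*(-2) + 24*(-5 - 4*5))/(8 - 2 + 8*(-5 - 4*5)) + 16)² = ((23 - 6 + 24*(-5 - 20))/(8 - 2 + 8*(-5 - 20)) + 16)² = ((23 - 6 + 24*(-25))/(8 - 2 + 8*(-25)) + 16)² = ((23 - 6 - 600)/(8 - 2 - 200) + 16)² = (-583/(-194) + 16)² = (-1/194*(-583) + 16)² = (583/194 + 16)² = (3687/194)² = 13593969/37636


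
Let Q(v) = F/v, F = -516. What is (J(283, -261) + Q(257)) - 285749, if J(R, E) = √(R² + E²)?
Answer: -73438009/257 + √148210 ≈ -2.8537e+5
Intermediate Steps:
J(R, E) = √(E² + R²)
Q(v) = -516/v
(J(283, -261) + Q(257)) - 285749 = (√((-261)² + 283²) - 516/257) - 285749 = (√(68121 + 80089) - 516*1/257) - 285749 = (√148210 - 516/257) - 285749 = (-516/257 + √148210) - 285749 = -73438009/257 + √148210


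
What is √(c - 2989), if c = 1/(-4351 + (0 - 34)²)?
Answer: 4*I*√211887430/1065 ≈ 54.672*I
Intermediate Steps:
c = -1/3195 (c = 1/(-4351 + (-34)²) = 1/(-4351 + 1156) = 1/(-3195) = -1/3195 ≈ -0.00031299)
√(c - 2989) = √(-1/3195 - 2989) = √(-9549856/3195) = 4*I*√211887430/1065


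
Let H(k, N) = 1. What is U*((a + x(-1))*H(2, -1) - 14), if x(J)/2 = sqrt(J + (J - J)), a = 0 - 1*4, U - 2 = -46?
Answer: 792 - 88*I ≈ 792.0 - 88.0*I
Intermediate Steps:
U = -44 (U = 2 - 46 = -44)
a = -4 (a = 0 - 4 = -4)
x(J) = 2*sqrt(J) (x(J) = 2*sqrt(J + (J - J)) = 2*sqrt(J + 0) = 2*sqrt(J))
U*((a + x(-1))*H(2, -1) - 14) = -44*((-4 + 2*sqrt(-1))*1 - 14) = -44*((-4 + 2*I)*1 - 14) = -44*((-4 + 2*I) - 14) = -44*(-18 + 2*I) = 792 - 88*I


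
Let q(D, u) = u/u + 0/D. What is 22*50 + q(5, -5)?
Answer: 1101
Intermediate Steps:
q(D, u) = 1 (q(D, u) = 1 + 0 = 1)
22*50 + q(5, -5) = 22*50 + 1 = 1100 + 1 = 1101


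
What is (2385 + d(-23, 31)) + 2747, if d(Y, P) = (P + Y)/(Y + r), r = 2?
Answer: 107764/21 ≈ 5131.6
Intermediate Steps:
d(Y, P) = (P + Y)/(2 + Y) (d(Y, P) = (P + Y)/(Y + 2) = (P + Y)/(2 + Y))
(2385 + d(-23, 31)) + 2747 = (2385 + (31 - 23)/(2 - 23)) + 2747 = (2385 + 8/(-21)) + 2747 = (2385 - 1/21*8) + 2747 = (2385 - 8/21) + 2747 = 50077/21 + 2747 = 107764/21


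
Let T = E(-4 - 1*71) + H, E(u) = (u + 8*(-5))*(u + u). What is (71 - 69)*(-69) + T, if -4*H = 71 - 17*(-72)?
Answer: 67153/4 ≈ 16788.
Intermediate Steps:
E(u) = 2*u*(-40 + u) (E(u) = (u - 40)*(2*u) = (-40 + u)*(2*u) = 2*u*(-40 + u))
H = -1295/4 (H = -(71 - 17*(-72))/4 = -(71 + 1224)/4 = -¼*1295 = -1295/4 ≈ -323.75)
T = 67705/4 (T = 2*(-4 - 1*71)*(-40 + (-4 - 1*71)) - 1295/4 = 2*(-4 - 71)*(-40 + (-4 - 71)) - 1295/4 = 2*(-75)*(-40 - 75) - 1295/4 = 2*(-75)*(-115) - 1295/4 = 17250 - 1295/4 = 67705/4 ≈ 16926.)
(71 - 69)*(-69) + T = (71 - 69)*(-69) + 67705/4 = 2*(-69) + 67705/4 = -138 + 67705/4 = 67153/4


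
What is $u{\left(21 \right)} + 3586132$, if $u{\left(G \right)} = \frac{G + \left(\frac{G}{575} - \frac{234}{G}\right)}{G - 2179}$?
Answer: $\frac{15574481602789}{4342975} \approx 3.5861 \cdot 10^{6}$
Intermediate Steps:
$u{\left(G \right)} = \frac{- \frac{234}{G} + \frac{576 G}{575}}{-2179 + G}$ ($u{\left(G \right)} = \frac{G + \left(G \frac{1}{575} - \frac{234}{G}\right)}{-2179 + G} = \frac{G + \left(\frac{G}{575} - \frac{234}{G}\right)}{-2179 + G} = \frac{G + \left(- \frac{234}{G} + \frac{G}{575}\right)}{-2179 + G} = \frac{- \frac{234}{G} + \frac{576 G}{575}}{-2179 + G}$)
$u{\left(21 \right)} + 3586132 = \frac{18 \left(-7475 + 32 \cdot 21^{2}\right)}{575 \cdot 21 \left(-2179 + 21\right)} + 3586132 = \frac{18}{575} \cdot \frac{1}{21} \frac{1}{-2158} \left(-7475 + 32 \cdot 441\right) + 3586132 = \frac{18}{575} \cdot \frac{1}{21} \left(- \frac{1}{2158}\right) \left(-7475 + 14112\right) + 3586132 = \frac{18}{575} \cdot \frac{1}{21} \left(- \frac{1}{2158}\right) 6637 + 3586132 = - \frac{19911}{4342975} + 3586132 = \frac{15574481602789}{4342975}$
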